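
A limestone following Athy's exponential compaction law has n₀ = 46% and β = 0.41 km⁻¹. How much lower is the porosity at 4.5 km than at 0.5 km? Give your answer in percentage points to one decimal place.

n(0.5) = 0.46·e^(−0.41×0.5) = 0.3747
n(4.5) = 0.46·e^(−0.41×4.5) = 0.0727
Δn = 0.3747 − 0.0727 = 0.3020

30.2 percentage points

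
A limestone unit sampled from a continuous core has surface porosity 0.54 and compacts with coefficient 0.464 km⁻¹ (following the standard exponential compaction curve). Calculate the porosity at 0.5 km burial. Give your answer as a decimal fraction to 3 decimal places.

0.428

n = n₀·exp(−β·z) = 0.54 × exp(−0.464 × 0.5) = 0.54 × exp(−0.232)
  = 0.54 × 0.7929 = 0.4282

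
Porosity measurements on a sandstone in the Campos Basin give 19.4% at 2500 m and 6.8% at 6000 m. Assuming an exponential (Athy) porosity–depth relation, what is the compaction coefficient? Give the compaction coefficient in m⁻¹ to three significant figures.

0.000300 m⁻¹

Working in km (1 km = 1000 m; c in km⁻¹ = c in m⁻¹ × 1000):
Athy: φ(z) = φ₀ e^(−cz) ⇒ φ₁/φ₂ = e^{c(z₂−z₁)} ⇒ c = ln(φ₁/φ₂)/(z₂−z₁)
c = ln(0.194/0.068) / (6 − 2.5) = ln(2.853) / 3.5 = 1.0484 / 3.5 = 0.2995 km⁻¹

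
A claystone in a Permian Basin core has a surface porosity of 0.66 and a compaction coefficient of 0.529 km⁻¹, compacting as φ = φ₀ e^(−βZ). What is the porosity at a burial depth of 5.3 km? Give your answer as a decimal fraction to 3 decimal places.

φ = φ₀·exp(−β·Z) = 0.66 × exp(−0.529 × 5.3) = 0.66 × exp(−2.804)
  = 0.66 × 0.0606 = 0.0400

0.040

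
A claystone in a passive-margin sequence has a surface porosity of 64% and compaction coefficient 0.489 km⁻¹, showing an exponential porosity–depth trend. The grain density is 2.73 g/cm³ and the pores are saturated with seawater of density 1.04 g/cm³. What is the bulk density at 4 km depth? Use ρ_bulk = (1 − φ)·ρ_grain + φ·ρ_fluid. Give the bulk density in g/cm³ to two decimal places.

Porosity at depth: φ = 0.64·exp(−0.489×4) = 0.64×0.1414 = 0.0905
Bulk density: ρ_b = (1−φ)ρ_g + φ·ρ_f = 0.9095×2.73 + 0.0905×1.04
       = 2.483 + 0.094 = 2.577 g/cm³

2.58 g/cm³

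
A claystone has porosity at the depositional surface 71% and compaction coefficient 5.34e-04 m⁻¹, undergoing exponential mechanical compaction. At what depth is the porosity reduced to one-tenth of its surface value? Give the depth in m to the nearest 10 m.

Working in km (1 km = 1000 m; β in km⁻¹ = β in m⁻¹ × 1000):
phi/phi₀ = 1/10 ⇒ exp(−β·d) = 1/10 ⇒ d = ln(10) / β
d = 2.3026 / 0.534 = 4.312 km

4310 m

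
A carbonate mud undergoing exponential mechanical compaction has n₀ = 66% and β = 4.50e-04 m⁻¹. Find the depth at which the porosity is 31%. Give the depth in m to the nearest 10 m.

Working in km (1 km = 1000 m; β in km⁻¹ = β in m⁻¹ × 1000):
Invert Athy's law: d = ln(n₀/n) / β
d = ln(0.66/0.31) / 0.45 = ln(2.129) / 0.45 = 0.7557 / 0.45 = 1.679 km

1680 m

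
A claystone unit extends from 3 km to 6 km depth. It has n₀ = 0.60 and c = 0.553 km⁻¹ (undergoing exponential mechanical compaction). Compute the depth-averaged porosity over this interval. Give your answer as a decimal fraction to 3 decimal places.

⟨n⟩ = (1/(z₂−z₁)) ∫ n₀ e^(−cz) dz = n₀·(e^(−c·z₁) − e^(−c·z₂)) / (c·(z₂−z₁))
e^(−0.553×3) = 0.1903; e^(−0.553×6) = 0.0362
⟨n⟩ = 0.6 × (0.1903 − 0.0362) / (0.553 × 3) = 0.6 × 0.0929 = 0.0557

0.056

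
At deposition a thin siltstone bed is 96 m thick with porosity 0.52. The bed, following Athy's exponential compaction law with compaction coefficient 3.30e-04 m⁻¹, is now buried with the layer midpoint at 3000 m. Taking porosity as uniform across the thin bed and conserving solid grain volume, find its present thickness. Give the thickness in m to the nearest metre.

57 m

Working in km (1 km = 1000 m; c in km⁻¹ = c in m⁻¹ × 1000):
Porosity at 3 km: φ = 0.52·exp(−0.33×3) = 0.1932
Solid-volume conservation: h(1−φ) = h₀(1−φ₀) ⇒ h = h₀·(1−φ₀)/(1−φ)
h = 0.096 × (1 − 0.52)/(1 − 0.1932) = 0.096 × 0.5950 = 0.0571 km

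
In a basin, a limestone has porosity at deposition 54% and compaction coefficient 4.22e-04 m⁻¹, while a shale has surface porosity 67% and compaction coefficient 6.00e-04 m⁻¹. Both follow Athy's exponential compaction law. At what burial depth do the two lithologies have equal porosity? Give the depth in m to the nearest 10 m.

1210 m

Working in km (1 km = 1000 m; c in km⁻¹ = c in m⁻¹ × 1000):
Set phi₀ₐ e^(−cₐd) = phi₀ᵦ e^(−cᵦd) ⇒ ln(phi₀ₐ/phi₀ᵦ) = (cₐ − cᵦ)·d
d = ln(0.54/0.67) / (0.422 − 0.6) = -0.2157 / -0.178 = 1.212 km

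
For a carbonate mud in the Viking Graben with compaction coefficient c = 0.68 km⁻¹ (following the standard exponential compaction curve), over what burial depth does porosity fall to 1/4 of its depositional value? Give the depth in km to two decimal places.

2.04 km

phi/phi₀ = 1/4 ⇒ exp(−c·d) = 1/4 ⇒ d = ln(4) / c
d = 1.3863 / 0.68 = 2.039 km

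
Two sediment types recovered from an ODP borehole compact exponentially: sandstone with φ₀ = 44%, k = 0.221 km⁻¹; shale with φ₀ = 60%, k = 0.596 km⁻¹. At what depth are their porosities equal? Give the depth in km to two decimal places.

Set φ₀ₐ e^(−kₐZ) = φ₀ᵦ e^(−kᵦZ) ⇒ ln(φ₀ₐ/φ₀ᵦ) = (kₐ − kᵦ)·Z
Z = ln(0.44/0.6) / (0.221 − 0.596) = -0.3102 / -0.375 = 0.827 km

0.83 km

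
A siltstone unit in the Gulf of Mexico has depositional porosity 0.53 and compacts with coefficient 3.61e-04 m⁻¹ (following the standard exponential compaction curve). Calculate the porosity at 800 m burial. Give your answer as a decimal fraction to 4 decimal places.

0.3971

Working in km (1 km = 1000 m; k in km⁻¹ = k in m⁻¹ × 1000):
phi = phi₀·exp(−k·d) = 0.53 × exp(−0.361 × 0.8) = 0.53 × exp(−0.2888)
  = 0.53 × 0.7492 = 0.3971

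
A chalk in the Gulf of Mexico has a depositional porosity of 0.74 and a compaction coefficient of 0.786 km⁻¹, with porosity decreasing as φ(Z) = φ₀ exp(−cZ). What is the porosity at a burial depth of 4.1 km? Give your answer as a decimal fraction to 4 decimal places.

φ = φ₀·exp(−c·Z) = 0.74 × exp(−0.786 × 4.1) = 0.74 × exp(−3.223)
  = 0.74 × 0.0399 = 0.0295

0.0295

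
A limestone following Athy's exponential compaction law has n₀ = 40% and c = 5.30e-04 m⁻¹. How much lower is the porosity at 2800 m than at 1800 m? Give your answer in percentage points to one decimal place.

Working in km (1 km = 1000 m; c in km⁻¹ = c in m⁻¹ × 1000):
n(1.8) = 0.4·e^(−0.53×1.8) = 0.1541
n(2.8) = 0.4·e^(−0.53×2.8) = 0.0907
Δn = 0.1541 − 0.0907 = 0.0634

6.3 percentage points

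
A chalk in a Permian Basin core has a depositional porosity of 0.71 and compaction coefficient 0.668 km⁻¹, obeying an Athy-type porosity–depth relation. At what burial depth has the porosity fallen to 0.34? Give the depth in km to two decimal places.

1.10 km

Invert Athy's law: z = ln(n₀/n) / c
z = ln(0.71/0.34) / 0.668 = ln(2.088) / 0.668 = 0.7363 / 0.668 = 1.102 km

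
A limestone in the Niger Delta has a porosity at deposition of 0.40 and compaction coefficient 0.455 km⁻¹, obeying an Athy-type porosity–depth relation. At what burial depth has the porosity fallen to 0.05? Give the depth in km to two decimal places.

Invert Athy's law: z = ln(phi₀/phi) / c
z = ln(0.4/0.05) / 0.455 = ln(8) / 0.455 = 2.0794 / 0.455 = 4.570 km

4.57 km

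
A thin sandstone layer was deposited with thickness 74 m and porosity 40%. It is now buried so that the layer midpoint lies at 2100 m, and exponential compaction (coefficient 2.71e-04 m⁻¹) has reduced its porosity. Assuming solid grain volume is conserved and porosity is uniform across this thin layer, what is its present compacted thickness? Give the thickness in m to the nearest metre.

57 m

Working in km (1 km = 1000 m; c in km⁻¹ = c in m⁻¹ × 1000):
Porosity at 2.1 km: n = 0.4·exp(−0.271×2.1) = 0.2264
Solid-volume conservation: h(1−n) = h₀(1−n₀) ⇒ h = h₀·(1−n₀)/(1−n)
h = 0.074 × (1 − 0.4)/(1 − 0.2264) = 0.074 × 0.7756 = 0.0574 km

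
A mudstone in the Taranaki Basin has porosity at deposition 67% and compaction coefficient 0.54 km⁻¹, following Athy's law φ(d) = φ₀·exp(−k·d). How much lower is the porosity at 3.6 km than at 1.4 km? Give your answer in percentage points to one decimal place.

φ(1.4) = 0.67·e^(−0.54×1.4) = 0.3146
φ(3.6) = 0.67·e^(−0.54×3.6) = 0.0959
Δφ = 0.3146 − 0.0959 = 0.2187

21.9 percentage points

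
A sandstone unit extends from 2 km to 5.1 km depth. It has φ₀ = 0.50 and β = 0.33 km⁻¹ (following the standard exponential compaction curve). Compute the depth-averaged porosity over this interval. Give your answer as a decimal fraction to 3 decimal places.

⟨φ⟩ = (1/(z₂−z₁)) ∫ φ₀ e^(−βz) dz = φ₀·(e^(−β·z₁) − e^(−β·z₂)) / (β·(z₂−z₁))
e^(−0.33×2) = 0.5169; e^(−0.33×5.1) = 0.1858
⟨φ⟩ = 0.5 × (0.5169 − 0.1858) / (0.33 × 3.1) = 0.5 × 0.3236 = 0.1618

0.162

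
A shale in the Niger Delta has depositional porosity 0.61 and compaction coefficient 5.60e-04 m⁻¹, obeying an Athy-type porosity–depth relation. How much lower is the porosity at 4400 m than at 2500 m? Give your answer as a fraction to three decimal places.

0.099

Working in km (1 km = 1000 m; k in km⁻¹ = k in m⁻¹ × 1000):
n(2.5) = 0.61·e^(−0.56×2.5) = 0.1504
n(4.4) = 0.61·e^(−0.56×4.4) = 0.0519
Δn = 0.1504 − 0.0519 = 0.0985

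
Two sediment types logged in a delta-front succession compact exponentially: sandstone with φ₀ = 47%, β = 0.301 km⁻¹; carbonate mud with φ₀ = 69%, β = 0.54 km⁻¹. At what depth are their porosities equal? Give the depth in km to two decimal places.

Set φ₀ₐ e^(−βₐz) = φ₀ᵦ e^(−βᵦz) ⇒ ln(φ₀ₐ/φ₀ᵦ) = (βₐ − βᵦ)·z
z = ln(0.47/0.69) / (0.301 − 0.54) = -0.3840 / -0.239 = 1.607 km

1.61 km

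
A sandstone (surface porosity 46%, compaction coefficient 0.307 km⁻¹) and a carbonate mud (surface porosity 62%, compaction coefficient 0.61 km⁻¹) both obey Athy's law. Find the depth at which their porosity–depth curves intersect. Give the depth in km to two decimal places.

0.99 km

Set φ₀ₐ e^(−βₐz) = φ₀ᵦ e^(−βᵦz) ⇒ ln(φ₀ₐ/φ₀ᵦ) = (βₐ − βᵦ)·z
z = ln(0.46/0.62) / (0.307 − 0.61) = -0.2985 / -0.303 = 0.985 km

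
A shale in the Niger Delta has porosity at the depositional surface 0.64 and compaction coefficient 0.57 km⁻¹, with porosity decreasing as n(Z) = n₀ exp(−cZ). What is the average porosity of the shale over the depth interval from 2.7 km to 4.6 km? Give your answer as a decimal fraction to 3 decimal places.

⟨n⟩ = (1/(Z₂−Z₁)) ∫ n₀ e^(−cZ) dZ = n₀·(e^(−c·Z₁) − e^(−c·Z₂)) / (c·(Z₂−Z₁))
e^(−0.57×2.7) = 0.2146; e^(−0.57×4.6) = 0.0727
⟨n⟩ = 0.64 × (0.2146 − 0.0727) / (0.57 × 1.9) = 0.64 × 0.1311 = 0.0839

0.084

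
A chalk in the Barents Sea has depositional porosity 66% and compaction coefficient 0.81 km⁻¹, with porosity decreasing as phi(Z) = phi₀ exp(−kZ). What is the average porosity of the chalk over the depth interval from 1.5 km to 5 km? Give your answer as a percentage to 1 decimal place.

6.5%

⟨phi⟩ = (1/(Z₂−Z₁)) ∫ phi₀ e^(−kZ) dZ = phi₀·(e^(−k·Z₁) − e^(−k·Z₂)) / (k·(Z₂−Z₁))
e^(−0.81×1.5) = 0.2967; e^(−0.81×5) = 0.0174
⟨phi⟩ = 0.66 × (0.2967 − 0.0174) / (0.81 × 3.5) = 0.66 × 0.0985 = 0.0650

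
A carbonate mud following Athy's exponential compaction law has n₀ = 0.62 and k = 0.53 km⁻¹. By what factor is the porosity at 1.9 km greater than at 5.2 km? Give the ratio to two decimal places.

5.75

n(z₁)/n(z₂) = e^(−k·z₁)/e^(−k·z₂) = e^{k(z₂−z₁)}
= exp(0.53 × 3.3) = exp(1.749) = 5.7489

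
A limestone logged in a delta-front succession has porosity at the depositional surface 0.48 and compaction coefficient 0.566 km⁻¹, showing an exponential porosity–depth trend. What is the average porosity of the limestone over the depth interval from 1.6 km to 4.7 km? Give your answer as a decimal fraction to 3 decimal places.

0.091

⟨n⟩ = (1/(z₂−z₁)) ∫ n₀ e^(−kz) dz = n₀·(e^(−k·z₁) − e^(−k·z₂)) / (k·(z₂−z₁))
e^(−0.566×1.6) = 0.4043; e^(−0.566×4.7) = 0.0699
⟨n⟩ = 0.48 × (0.4043 − 0.0699) / (0.566 × 3.1) = 0.48 × 0.1906 = 0.0915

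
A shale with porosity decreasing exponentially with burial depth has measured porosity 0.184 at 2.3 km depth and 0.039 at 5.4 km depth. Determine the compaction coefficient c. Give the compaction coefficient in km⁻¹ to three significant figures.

Athy: n(Z) = n₀ e^(−cZ) ⇒ n₁/n₂ = e^{c(Z₂−Z₁)} ⇒ c = ln(n₁/n₂)/(Z₂−Z₁)
c = ln(0.184/0.039) / (5.4 − 2.3) = ln(4.718) / 3.1 = 1.5514 / 3.1 = 0.5004 km⁻¹

0.500 km⁻¹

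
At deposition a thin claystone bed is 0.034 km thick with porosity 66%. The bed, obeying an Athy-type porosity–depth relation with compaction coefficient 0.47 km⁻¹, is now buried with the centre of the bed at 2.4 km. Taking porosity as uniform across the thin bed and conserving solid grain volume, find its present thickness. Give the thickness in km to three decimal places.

Porosity at 2.4 km: φ = 0.66·exp(−0.47×2.4) = 0.2136
Solid-volume conservation: h(1−φ) = h₀(1−φ₀) ⇒ h = h₀·(1−φ₀)/(1−φ)
h = 0.034 × (1 − 0.66)/(1 − 0.2136) = 0.034 × 0.4324 = 0.0147 km

0.015 km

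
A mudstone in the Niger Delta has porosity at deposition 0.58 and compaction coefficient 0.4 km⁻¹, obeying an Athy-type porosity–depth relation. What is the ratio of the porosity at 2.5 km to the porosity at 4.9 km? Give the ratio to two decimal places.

phi(d₁)/phi(d₂) = e^(−c·d₁)/e^(−c·d₂) = e^{c(d₂−d₁)}
= exp(0.4 × 2.4) = exp(0.96) = 2.6117

2.61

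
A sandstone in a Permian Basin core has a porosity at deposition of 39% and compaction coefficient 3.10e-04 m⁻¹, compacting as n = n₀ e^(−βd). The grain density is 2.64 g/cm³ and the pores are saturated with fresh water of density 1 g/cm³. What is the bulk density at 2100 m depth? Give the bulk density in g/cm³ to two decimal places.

Working in km (1 km = 1000 m; β in km⁻¹ = β in m⁻¹ × 1000):
Porosity at depth: n = 0.39·exp(−0.31×2.1) = 0.39×0.5215 = 0.2034
Bulk density: ρ_b = (1−n)ρ_g + n·ρ_f = 0.7966×2.64 + 0.2034×1
       = 2.103 + 0.203 = 2.306 g/cm³

2.31 g/cm³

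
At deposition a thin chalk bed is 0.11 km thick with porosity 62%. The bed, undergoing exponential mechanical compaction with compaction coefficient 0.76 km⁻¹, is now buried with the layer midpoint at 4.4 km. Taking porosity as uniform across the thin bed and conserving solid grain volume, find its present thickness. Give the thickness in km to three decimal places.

0.043 km

Porosity at 4.4 km: n = 0.62·exp(−0.76×4.4) = 0.0219
Solid-volume conservation: h(1−n) = h₀(1−n₀) ⇒ h = h₀·(1−n₀)/(1−n)
h = 0.11 × (1 − 0.62)/(1 − 0.0219) = 0.11 × 0.3885 = 0.0427 km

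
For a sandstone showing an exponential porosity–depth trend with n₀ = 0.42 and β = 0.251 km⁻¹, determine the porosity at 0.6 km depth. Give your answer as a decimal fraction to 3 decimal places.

0.361

n = n₀·exp(−β·d) = 0.42 × exp(−0.251 × 0.6) = 0.42 × exp(−0.1506)
  = 0.42 × 0.8602 = 0.3613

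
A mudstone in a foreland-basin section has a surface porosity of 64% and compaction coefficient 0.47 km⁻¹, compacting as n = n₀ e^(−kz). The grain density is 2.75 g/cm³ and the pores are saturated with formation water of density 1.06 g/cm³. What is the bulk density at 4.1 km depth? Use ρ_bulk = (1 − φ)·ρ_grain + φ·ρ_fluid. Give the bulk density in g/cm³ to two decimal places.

2.59 g/cm³

Porosity at depth: n = 0.64·exp(−0.47×4.1) = 0.64×0.1456 = 0.0932
Bulk density: ρ_b = (1−n)ρ_g + n·ρ_f = 0.9068×2.75 + 0.0932×1.06
       = 2.494 + 0.099 = 2.593 g/cm³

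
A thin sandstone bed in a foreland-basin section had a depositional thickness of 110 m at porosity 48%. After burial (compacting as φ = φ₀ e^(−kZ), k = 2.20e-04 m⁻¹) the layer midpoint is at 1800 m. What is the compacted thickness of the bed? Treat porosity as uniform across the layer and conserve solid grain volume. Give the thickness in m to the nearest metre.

84 m

Working in km (1 km = 1000 m; k in km⁻¹ = k in m⁻¹ × 1000):
Porosity at 1.8 km: φ = 0.48·exp(−0.22×1.8) = 0.3230
Solid-volume conservation: h(1−φ) = h₀(1−φ₀) ⇒ h = h₀·(1−φ₀)/(1−φ)
h = 0.11 × (1 − 0.48)/(1 − 0.3230) = 0.11 × 0.7681 = 0.0845 km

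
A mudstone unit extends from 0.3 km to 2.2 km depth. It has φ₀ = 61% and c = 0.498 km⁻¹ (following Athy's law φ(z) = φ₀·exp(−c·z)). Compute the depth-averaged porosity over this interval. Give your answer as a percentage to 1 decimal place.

⟨φ⟩ = (1/(z₂−z₁)) ∫ φ₀ e^(−cz) dz = φ₀·(e^(−c·z₁) − e^(−c·z₂)) / (c·(z₂−z₁))
e^(−0.498×0.3) = 0.8612; e^(−0.498×2.2) = 0.3343
⟨φ⟩ = 0.61 × (0.8612 − 0.3343) / (0.498 × 1.9) = 0.61 × 0.5568 = 0.3397

34.0%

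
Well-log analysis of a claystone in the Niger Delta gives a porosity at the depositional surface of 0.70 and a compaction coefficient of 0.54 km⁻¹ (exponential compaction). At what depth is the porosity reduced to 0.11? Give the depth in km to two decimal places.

Invert Athy's law: d = ln(φ₀/φ) / c
d = ln(0.7/0.11) / 0.54 = ln(6.364) / 0.54 = 1.8506 / 0.54 = 3.427 km

3.43 km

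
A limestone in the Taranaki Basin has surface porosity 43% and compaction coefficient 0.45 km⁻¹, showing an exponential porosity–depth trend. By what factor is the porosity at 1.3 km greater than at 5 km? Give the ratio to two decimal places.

5.29

n(d₁)/n(d₂) = e^(−β·d₁)/e^(−β·d₂) = e^{β(d₂−d₁)}
= exp(0.45 × 3.7) = exp(1.665) = 5.2857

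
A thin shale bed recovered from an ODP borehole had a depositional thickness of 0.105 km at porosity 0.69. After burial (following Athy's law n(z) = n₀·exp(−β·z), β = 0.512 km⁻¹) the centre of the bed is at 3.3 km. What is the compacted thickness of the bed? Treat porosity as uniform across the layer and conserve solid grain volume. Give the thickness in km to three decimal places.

0.037 km

Porosity at 3.3 km: n = 0.69·exp(−0.512×3.3) = 0.1274
Solid-volume conservation: h(1−n) = h₀(1−n₀) ⇒ h = h₀·(1−n₀)/(1−n)
h = 0.105 × (1 − 0.69)/(1 − 0.1274) = 0.105 × 0.3552 = 0.0373 km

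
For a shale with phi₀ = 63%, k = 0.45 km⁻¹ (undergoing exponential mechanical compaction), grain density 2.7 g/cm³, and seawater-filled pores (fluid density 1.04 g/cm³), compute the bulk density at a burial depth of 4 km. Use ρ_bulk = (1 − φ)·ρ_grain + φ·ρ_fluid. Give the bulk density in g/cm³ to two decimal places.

Porosity at depth: phi = 0.63·exp(−0.45×4) = 0.63×0.1653 = 0.1041
Bulk density: ρ_b = (1−phi)ρ_g + phi·ρ_f = 0.8959×2.7 + 0.1041×1.04
       = 2.419 + 0.108 = 2.527 g/cm³

2.53 g/cm³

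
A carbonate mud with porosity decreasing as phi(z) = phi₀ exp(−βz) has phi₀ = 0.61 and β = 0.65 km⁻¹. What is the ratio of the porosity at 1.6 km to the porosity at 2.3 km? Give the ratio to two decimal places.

phi(z₁)/phi(z₂) = e^(−β·z₁)/e^(−β·z₂) = e^{β(z₂−z₁)}
= exp(0.65 × 0.7) = exp(0.455) = 1.5762

1.58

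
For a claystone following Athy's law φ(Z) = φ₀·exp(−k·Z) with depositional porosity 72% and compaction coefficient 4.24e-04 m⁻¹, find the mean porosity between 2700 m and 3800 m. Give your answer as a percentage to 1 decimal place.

Working in km (1 km = 1000 m; k in km⁻¹ = k in m⁻¹ × 1000):
⟨φ⟩ = (1/(Z₂−Z₁)) ∫ φ₀ e^(−kZ) dZ = φ₀·(e^(−k·Z₁) − e^(−k·Z₂)) / (k·(Z₂−Z₁))
e^(−0.424×2.7) = 0.3183; e^(−0.424×3.8) = 0.1996
⟨φ⟩ = 0.72 × (0.3183 − 0.1996) / (0.424 × 1.1) = 0.72 × 0.2544 = 0.1831

18.3%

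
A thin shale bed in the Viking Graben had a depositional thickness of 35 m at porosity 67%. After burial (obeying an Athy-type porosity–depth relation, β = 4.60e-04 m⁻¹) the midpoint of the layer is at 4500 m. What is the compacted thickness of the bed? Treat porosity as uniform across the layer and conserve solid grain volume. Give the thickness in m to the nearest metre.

13 m

Working in km (1 km = 1000 m; β in km⁻¹ = β in m⁻¹ × 1000):
Porosity at 4.5 km: phi = 0.67·exp(−0.46×4.5) = 0.0845
Solid-volume conservation: h(1−phi) = h₀(1−phi₀) ⇒ h = h₀·(1−phi₀)/(1−phi)
h = 0.035 × (1 − 0.67)/(1 − 0.0845) = 0.035 × 0.3605 = 0.0126 km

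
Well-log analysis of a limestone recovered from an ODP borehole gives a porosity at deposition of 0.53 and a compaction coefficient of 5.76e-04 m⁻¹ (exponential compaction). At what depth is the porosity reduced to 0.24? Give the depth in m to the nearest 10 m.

Working in km (1 km = 1000 m; k in km⁻¹ = k in m⁻¹ × 1000):
Invert Athy's law: z = ln(phi₀/phi) / k
z = ln(0.53/0.24) / 0.576 = ln(2.208) / 0.576 = 0.7922 / 0.576 = 1.375 km

1380 m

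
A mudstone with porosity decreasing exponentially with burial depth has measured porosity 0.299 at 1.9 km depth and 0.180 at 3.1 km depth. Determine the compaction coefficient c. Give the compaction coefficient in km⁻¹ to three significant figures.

Athy: n(Z) = n₀ e^(−cZ) ⇒ n₁/n₂ = e^{c(Z₂−Z₁)} ⇒ c = ln(n₁/n₂)/(Z₂−Z₁)
c = ln(0.299/0.18) / (3.1 − 1.9) = ln(1.661) / 1.2 = 0.5075 / 1.2 = 0.4229 km⁻¹

0.423 km⁻¹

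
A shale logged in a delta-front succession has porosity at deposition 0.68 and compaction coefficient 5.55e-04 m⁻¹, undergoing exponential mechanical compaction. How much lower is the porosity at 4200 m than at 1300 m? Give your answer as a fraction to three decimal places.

Working in km (1 km = 1000 m; β in km⁻¹ = β in m⁻¹ × 1000):
n(1.3) = 0.68·e^(−0.555×1.3) = 0.3305
n(4.2) = 0.68·e^(−0.555×4.2) = 0.0661
Δn = 0.3305 − 0.0661 = 0.2644

0.264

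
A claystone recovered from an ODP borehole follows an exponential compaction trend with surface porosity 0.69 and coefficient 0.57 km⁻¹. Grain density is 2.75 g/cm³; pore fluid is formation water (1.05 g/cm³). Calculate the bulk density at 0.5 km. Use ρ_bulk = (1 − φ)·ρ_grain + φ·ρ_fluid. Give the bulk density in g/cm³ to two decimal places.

Porosity at depth: n = 0.69·exp(−0.57×0.5) = 0.69×0.7520 = 0.5189
Bulk density: ρ_b = (1−n)ρ_g + n·ρ_f = 0.4811×2.75 + 0.5189×1.05
       = 1.323 + 0.545 = 1.868 g/cm³

1.87 g/cm³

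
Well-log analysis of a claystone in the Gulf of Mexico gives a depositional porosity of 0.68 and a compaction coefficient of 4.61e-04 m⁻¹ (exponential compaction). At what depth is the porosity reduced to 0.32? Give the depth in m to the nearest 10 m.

1640 m

Working in km (1 km = 1000 m; k in km⁻¹ = k in m⁻¹ × 1000):
Invert Athy's law: Z = ln(n₀/n) / k
Z = ln(0.68/0.32) / 0.461 = ln(2.125) / 0.461 = 0.7538 / 0.461 = 1.635 km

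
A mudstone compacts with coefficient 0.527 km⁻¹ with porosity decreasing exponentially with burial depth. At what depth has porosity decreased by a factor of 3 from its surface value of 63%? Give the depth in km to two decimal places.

n/n₀ = 1/3 ⇒ exp(−c·z) = 1/3 ⇒ z = ln(3) / c
z = 1.0986 / 0.527 = 2.085 km

2.08 km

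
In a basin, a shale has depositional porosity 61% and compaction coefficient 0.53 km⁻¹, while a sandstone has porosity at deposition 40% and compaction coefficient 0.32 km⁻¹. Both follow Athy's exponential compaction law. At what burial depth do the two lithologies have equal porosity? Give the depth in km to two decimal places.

Set n₀ₐ e^(−βₐZ) = n₀ᵦ e^(−βᵦZ) ⇒ ln(n₀ₐ/n₀ᵦ) = (βₐ − βᵦ)·Z
Z = ln(0.61/0.4) / (0.53 − 0.32) = 0.4220 / 0.21 = 2.009 km

2.01 km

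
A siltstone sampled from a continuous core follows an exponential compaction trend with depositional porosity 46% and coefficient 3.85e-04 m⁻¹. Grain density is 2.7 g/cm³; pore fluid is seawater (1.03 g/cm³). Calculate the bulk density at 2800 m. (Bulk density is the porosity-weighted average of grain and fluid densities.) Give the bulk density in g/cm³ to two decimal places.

2.44 g/cm³

Working in km (1 km = 1000 m; c in km⁻¹ = c in m⁻¹ × 1000):
Porosity at depth: φ = 0.46·exp(−0.385×2.8) = 0.46×0.3403 = 0.1565
Bulk density: ρ_b = (1−φ)ρ_g + φ·ρ_f = 0.8435×2.7 + 0.1565×1.03
       = 2.277 + 0.161 = 2.439 g/cm³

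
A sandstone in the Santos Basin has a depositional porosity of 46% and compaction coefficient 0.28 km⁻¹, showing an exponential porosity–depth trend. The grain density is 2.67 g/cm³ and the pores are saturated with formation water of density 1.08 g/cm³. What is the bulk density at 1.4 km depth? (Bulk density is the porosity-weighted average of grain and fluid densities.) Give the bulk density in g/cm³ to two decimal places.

2.18 g/cm³

Porosity at depth: phi = 0.46·exp(−0.28×1.4) = 0.46×0.6757 = 0.3108
Bulk density: ρ_b = (1−phi)ρ_g + phi·ρ_f = 0.6892×2.67 + 0.3108×1.08
       = 1.840 + 0.336 = 2.176 g/cm³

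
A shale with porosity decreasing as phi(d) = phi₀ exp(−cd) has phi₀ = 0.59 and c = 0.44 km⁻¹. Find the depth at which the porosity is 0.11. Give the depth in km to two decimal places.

Invert Athy's law: d = ln(phi₀/phi) / c
d = ln(0.59/0.11) / 0.44 = ln(5.364) / 0.44 = 1.6796 / 0.44 = 3.817 km

3.82 km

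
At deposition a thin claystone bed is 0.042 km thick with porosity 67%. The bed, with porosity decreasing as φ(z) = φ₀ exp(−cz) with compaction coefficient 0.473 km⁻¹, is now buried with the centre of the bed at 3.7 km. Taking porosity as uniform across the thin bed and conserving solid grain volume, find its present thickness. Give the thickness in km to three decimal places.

Porosity at 3.7 km: φ = 0.67·exp(−0.473×3.7) = 0.1164
Solid-volume conservation: h(1−φ) = h₀(1−φ₀) ⇒ h = h₀·(1−φ₀)/(1−φ)
h = 0.042 × (1 − 0.67)/(1 − 0.1164) = 0.042 × 0.3735 = 0.0157 km

0.016 km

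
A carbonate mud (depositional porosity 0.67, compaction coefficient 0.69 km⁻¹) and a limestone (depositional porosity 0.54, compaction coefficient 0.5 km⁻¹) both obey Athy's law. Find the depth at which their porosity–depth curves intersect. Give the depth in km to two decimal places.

1.14 km

Set n₀ₐ e^(−βₐZ) = n₀ᵦ e^(−βᵦZ) ⇒ ln(n₀ₐ/n₀ᵦ) = (βₐ − βᵦ)·Z
Z = ln(0.67/0.54) / (0.69 − 0.5) = 0.2157 / 0.19 = 1.135 km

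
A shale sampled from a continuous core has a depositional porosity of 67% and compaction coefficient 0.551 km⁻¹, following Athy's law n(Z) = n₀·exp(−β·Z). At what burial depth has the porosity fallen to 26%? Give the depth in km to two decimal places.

1.72 km

Invert Athy's law: Z = ln(n₀/n) / β
Z = ln(0.67/0.26) / 0.551 = ln(2.577) / 0.551 = 0.9466 / 0.551 = 1.718 km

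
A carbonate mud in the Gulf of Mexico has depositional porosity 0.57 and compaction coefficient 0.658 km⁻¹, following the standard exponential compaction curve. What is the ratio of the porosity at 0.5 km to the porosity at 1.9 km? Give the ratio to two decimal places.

2.51

n(z₁)/n(z₂) = e^(−k·z₁)/e^(−k·z₂) = e^{k(z₂−z₁)}
= exp(0.658 × 1.4) = exp(0.9212) = 2.5123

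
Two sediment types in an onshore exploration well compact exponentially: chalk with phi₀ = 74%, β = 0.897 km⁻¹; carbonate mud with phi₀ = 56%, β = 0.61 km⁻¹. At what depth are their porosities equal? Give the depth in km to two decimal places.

Set phi₀ₐ e^(−βₐz) = phi₀ᵦ e^(−βᵦz) ⇒ ln(phi₀ₐ/phi₀ᵦ) = (βₐ − βᵦ)·z
z = ln(0.74/0.56) / (0.897 − 0.61) = 0.2787 / 0.287 = 0.971 km

0.97 km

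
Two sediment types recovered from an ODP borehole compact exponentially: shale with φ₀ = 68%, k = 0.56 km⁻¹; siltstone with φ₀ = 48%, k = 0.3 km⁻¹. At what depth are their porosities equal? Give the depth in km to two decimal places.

1.34 km

Set φ₀ₐ e^(−kₐz) = φ₀ᵦ e^(−kᵦz) ⇒ ln(φ₀ₐ/φ₀ᵦ) = (kₐ − kᵦ)·z
z = ln(0.68/0.48) / (0.56 − 0.3) = 0.3483 / 0.26 = 1.340 km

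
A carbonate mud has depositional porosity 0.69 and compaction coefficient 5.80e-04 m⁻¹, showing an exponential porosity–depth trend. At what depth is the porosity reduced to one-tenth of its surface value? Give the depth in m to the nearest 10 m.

3970 m

Working in km (1 km = 1000 m; β in km⁻¹ = β in m⁻¹ × 1000):
n/n₀ = 1/10 ⇒ exp(−β·d) = 1/10 ⇒ d = ln(10) / β
d = 2.3026 / 0.58 = 3.970 km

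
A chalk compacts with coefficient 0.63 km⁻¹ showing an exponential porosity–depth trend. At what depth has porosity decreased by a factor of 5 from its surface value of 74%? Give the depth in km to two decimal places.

phi/phi₀ = 1/5 ⇒ exp(−k·z) = 1/5 ⇒ z = ln(5) / k
z = 1.6094 / 0.63 = 2.555 km

2.55 km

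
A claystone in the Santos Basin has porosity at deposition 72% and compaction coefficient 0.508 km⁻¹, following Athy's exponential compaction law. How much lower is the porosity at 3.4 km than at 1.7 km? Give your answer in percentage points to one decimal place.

φ(1.7) = 0.72·e^(−0.508×1.7) = 0.3036
φ(3.4) = 0.72·e^(−0.508×3.4) = 0.1280
Δφ = 0.3036 − 0.1280 = 0.1756

17.6 percentage points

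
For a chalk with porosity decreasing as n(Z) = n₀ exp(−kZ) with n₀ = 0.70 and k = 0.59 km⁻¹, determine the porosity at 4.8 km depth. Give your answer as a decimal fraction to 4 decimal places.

n = n₀·exp(−k·Z) = 0.7 × exp(−0.59 × 4.8) = 0.7 × exp(−2.832)
  = 0.7 × 0.0589 = 0.0412

0.0412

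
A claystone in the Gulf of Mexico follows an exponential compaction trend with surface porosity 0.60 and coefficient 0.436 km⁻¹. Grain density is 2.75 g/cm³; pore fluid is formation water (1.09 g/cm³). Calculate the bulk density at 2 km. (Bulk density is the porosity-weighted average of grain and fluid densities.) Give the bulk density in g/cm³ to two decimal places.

Porosity at depth: φ = 0.6·exp(−0.436×2) = 0.6×0.4181 = 0.2509
Bulk density: ρ_b = (1−φ)ρ_g + φ·ρ_f = 0.7491×2.75 + 0.2509×1.09
       = 2.060 + 0.273 = 2.334 g/cm³

2.33 g/cm³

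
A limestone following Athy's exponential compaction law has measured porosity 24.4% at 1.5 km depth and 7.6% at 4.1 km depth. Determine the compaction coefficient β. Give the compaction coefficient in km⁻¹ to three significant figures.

Athy: phi(d) = phi₀ e^(−βd) ⇒ phi₁/phi₂ = e^{β(d₂−d₁)} ⇒ β = ln(phi₁/phi₂)/(d₂−d₁)
β = ln(0.244/0.076) / (4.1 − 1.5) = ln(3.211) / 2.6 = 1.1664 / 2.6 = 0.4486 km⁻¹

0.449 km⁻¹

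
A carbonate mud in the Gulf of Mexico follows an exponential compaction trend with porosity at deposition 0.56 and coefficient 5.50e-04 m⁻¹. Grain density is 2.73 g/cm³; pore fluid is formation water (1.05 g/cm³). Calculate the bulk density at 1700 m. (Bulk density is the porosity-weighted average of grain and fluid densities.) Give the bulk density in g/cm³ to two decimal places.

2.36 g/cm³

Working in km (1 km = 1000 m; k in km⁻¹ = k in m⁻¹ × 1000):
Porosity at depth: phi = 0.56·exp(−0.55×1.7) = 0.56×0.3926 = 0.2198
Bulk density: ρ_b = (1−phi)ρ_g + phi·ρ_f = 0.7802×2.73 + 0.2198×1.05
       = 2.130 + 0.231 = 2.361 g/cm³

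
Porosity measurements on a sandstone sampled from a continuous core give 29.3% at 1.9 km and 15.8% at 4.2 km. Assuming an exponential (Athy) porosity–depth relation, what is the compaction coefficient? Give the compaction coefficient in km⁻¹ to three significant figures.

0.269 km⁻¹

Athy: n(z) = n₀ e^(−cz) ⇒ n₁/n₂ = e^{c(z₂−z₁)} ⇒ c = ln(n₁/n₂)/(z₂−z₁)
c = ln(0.293/0.158) / (4.2 − 1.9) = ln(1.854) / 2.3 = 0.6176 / 2.3 = 0.2685 km⁻¹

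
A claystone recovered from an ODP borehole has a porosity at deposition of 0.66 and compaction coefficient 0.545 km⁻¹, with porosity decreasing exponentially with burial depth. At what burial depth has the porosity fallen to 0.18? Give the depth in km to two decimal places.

Invert Athy's law: Z = ln(phi₀/phi) / β
Z = ln(0.66/0.18) / 0.545 = ln(3.667) / 0.545 = 1.2993 / 0.545 = 2.384 km

2.38 km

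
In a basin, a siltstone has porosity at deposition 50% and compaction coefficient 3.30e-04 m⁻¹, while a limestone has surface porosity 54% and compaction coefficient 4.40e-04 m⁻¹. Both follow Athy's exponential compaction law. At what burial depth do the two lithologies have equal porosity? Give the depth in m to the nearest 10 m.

700 m

Working in km (1 km = 1000 m; k in km⁻¹ = k in m⁻¹ × 1000):
Set φ₀ₐ e^(−kₐd) = φ₀ᵦ e^(−kᵦd) ⇒ ln(φ₀ₐ/φ₀ᵦ) = (kₐ − kᵦ)·d
d = ln(0.5/0.54) / (0.33 − 0.44) = -0.0770 / -0.11 = 0.700 km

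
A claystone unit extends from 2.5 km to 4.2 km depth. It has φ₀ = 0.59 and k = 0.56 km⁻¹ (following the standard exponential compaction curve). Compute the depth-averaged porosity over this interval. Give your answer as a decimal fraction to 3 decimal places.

⟨φ⟩ = (1/(Z₂−Z₁)) ∫ φ₀ e^(−kZ) dZ = φ₀·(e^(−k·Z₁) − e^(−k·Z₂)) / (k·(Z₂−Z₁))
e^(−0.56×2.5) = 0.2466; e^(−0.56×4.2) = 0.0952
⟨φ⟩ = 0.59 × (0.2466 − 0.0952) / (0.56 × 1.7) = 0.59 × 0.1591 = 0.0938

0.094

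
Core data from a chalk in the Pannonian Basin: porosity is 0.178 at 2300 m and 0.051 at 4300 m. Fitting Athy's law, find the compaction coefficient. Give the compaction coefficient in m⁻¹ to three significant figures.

Working in km (1 km = 1000 m; k in km⁻¹ = k in m⁻¹ × 1000):
Athy: φ(z) = φ₀ e^(−kz) ⇒ φ₁/φ₂ = e^{k(z₂−z₁)} ⇒ k = ln(φ₁/φ₂)/(z₂−z₁)
k = ln(0.178/0.051) / (4.3 − 2.3) = ln(3.49) / 2 = 1.2500 / 2 = 0.625 km⁻¹

0.000625 m⁻¹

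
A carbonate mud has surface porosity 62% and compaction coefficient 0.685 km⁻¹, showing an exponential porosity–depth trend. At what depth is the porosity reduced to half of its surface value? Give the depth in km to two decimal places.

n/n₀ = 1/2 ⇒ exp(−k·d) = 1/2 ⇒ d = ln(2) / k
d = 0.6931 / 0.685 = 1.012 km

1.01 km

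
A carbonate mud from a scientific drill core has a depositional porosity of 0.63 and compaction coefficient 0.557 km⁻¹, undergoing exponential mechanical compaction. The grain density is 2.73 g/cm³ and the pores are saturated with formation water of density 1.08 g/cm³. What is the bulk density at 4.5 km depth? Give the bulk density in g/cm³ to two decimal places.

2.65 g/cm³

Porosity at depth: n = 0.63·exp(−0.557×4.5) = 0.63×0.0816 = 0.0514
Bulk density: ρ_b = (1−n)ρ_g + n·ρ_f = 0.9486×2.73 + 0.0514×1.08
       = 2.590 + 0.055 = 2.645 g/cm³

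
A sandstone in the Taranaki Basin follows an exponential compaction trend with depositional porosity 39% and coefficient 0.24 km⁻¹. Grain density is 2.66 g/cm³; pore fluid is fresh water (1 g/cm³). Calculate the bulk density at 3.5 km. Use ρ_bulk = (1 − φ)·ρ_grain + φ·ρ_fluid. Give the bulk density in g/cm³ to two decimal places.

2.38 g/cm³

Porosity at depth: φ = 0.39·exp(−0.24×3.5) = 0.39×0.4317 = 0.1684
Bulk density: ρ_b = (1−φ)ρ_g + φ·ρ_f = 0.8316×2.66 + 0.1684×1
       = 2.212 + 0.168 = 2.381 g/cm³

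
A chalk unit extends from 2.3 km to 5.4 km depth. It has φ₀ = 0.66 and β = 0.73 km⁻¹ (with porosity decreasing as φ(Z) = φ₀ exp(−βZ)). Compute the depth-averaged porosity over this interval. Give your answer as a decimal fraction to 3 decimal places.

⟨φ⟩ = (1/(Z₂−Z₁)) ∫ φ₀ e^(−βZ) dZ = φ₀·(e^(−β·Z₁) − e^(−β·Z₂)) / (β·(Z₂−Z₁))
e^(−0.73×2.3) = 0.1866; e^(−0.73×5.4) = 0.0194
⟨φ⟩ = 0.66 × (0.1866 − 0.0194) / (0.73 × 3.1) = 0.66 × 0.0739 = 0.0487

0.049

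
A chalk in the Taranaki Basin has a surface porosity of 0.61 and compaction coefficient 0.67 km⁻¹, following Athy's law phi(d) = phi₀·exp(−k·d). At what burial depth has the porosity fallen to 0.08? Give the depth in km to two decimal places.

Invert Athy's law: d = ln(phi₀/phi) / k
d = ln(0.61/0.08) / 0.67 = ln(7.625) / 0.67 = 2.0314 / 0.67 = 3.032 km

3.03 km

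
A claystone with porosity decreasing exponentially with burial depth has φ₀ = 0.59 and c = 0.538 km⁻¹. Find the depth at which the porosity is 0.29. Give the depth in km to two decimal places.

Invert Athy's law: Z = ln(φ₀/φ) / c
Z = ln(0.59/0.29) / 0.538 = ln(2.034) / 0.538 = 0.7102 / 0.538 = 1.320 km

1.32 km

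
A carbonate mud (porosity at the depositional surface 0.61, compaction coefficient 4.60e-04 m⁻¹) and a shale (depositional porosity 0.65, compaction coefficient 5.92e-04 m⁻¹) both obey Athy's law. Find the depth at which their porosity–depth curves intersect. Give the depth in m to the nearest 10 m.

480 m

Working in km (1 km = 1000 m; c in km⁻¹ = c in m⁻¹ × 1000):
Set φ₀ₐ e^(−cₐZ) = φ₀ᵦ e^(−cᵦZ) ⇒ ln(φ₀ₐ/φ₀ᵦ) = (cₐ − cᵦ)·Z
Z = ln(0.61/0.65) / (0.46 − 0.592) = -0.0635 / -0.132 = 0.481 km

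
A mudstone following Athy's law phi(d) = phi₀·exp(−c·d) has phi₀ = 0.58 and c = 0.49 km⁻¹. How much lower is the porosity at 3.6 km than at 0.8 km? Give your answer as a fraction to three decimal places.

phi(0.8) = 0.58·e^(−0.49×0.8) = 0.3919
phi(3.6) = 0.58·e^(−0.49×3.6) = 0.0994
Δphi = 0.3919 − 0.0994 = 0.2925

0.293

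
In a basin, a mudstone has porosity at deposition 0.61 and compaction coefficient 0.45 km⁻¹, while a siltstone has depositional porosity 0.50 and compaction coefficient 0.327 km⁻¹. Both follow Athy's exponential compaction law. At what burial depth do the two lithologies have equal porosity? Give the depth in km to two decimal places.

Set n₀ₐ e^(−kₐZ) = n₀ᵦ e^(−kᵦZ) ⇒ ln(n₀ₐ/n₀ᵦ) = (kₐ − kᵦ)·Z
Z = ln(0.61/0.5) / (0.45 − 0.327) = 0.1989 / 0.123 = 1.617 km

1.62 km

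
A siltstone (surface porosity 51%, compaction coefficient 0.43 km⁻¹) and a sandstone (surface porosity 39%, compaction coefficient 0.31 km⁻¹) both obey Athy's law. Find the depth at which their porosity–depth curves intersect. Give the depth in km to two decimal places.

2.24 km

Set phi₀ₐ e^(−kₐZ) = phi₀ᵦ e^(−kᵦZ) ⇒ ln(phi₀ₐ/phi₀ᵦ) = (kₐ − kᵦ)·Z
Z = ln(0.51/0.39) / (0.43 − 0.31) = 0.2683 / 0.12 = 2.236 km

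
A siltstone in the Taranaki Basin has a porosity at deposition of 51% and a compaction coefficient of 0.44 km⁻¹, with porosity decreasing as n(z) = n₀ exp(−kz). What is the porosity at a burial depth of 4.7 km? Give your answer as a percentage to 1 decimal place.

6.4%

n = n₀·exp(−k·z) = 0.51 × exp(−0.44 × 4.7) = 0.51 × exp(−2.068)
  = 0.51 × 0.1264 = 0.0645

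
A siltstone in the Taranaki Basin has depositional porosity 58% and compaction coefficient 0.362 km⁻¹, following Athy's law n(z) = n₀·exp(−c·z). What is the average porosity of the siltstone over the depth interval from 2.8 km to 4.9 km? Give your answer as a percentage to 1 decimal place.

14.7%

⟨n⟩ = (1/(z₂−z₁)) ∫ n₀ e^(−cz) dz = n₀·(e^(−c·z₁) − e^(−c·z₂)) / (c·(z₂−z₁))
e^(−0.362×2.8) = 0.3629; e^(−0.362×4.9) = 0.1697
⟨n⟩ = 0.58 × (0.3629 − 0.1697) / (0.362 × 2.1) = 0.58 × 0.2542 = 0.1474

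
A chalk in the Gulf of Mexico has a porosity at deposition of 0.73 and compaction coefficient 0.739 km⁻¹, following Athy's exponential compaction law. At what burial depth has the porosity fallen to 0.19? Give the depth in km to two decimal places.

Invert Athy's law: d = ln(φ₀/φ) / c
d = ln(0.73/0.19) / 0.739 = ln(3.842) / 0.739 = 1.3460 / 0.739 = 1.821 km

1.82 km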